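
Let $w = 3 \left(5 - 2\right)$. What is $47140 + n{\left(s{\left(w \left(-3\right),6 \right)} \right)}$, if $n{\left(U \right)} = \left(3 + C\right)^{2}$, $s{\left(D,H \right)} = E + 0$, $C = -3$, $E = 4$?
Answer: $47140$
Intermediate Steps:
$w = 9$ ($w = 3 \cdot 3 = 9$)
$s{\left(D,H \right)} = 4$ ($s{\left(D,H \right)} = 4 + 0 = 4$)
$n{\left(U \right)} = 0$ ($n{\left(U \right)} = \left(3 - 3\right)^{2} = 0^{2} = 0$)
$47140 + n{\left(s{\left(w \left(-3\right),6 \right)} \right)} = 47140 + 0 = 47140$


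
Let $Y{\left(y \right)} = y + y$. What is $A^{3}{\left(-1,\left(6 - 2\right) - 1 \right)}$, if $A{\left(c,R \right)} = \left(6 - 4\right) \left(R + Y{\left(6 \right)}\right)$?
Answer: $27000$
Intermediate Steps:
$Y{\left(y \right)} = 2 y$
$A{\left(c,R \right)} = 24 + 2 R$ ($A{\left(c,R \right)} = \left(6 - 4\right) \left(R + 2 \cdot 6\right) = 2 \left(R + 12\right) = 2 \left(12 + R\right) = 24 + 2 R$)
$A^{3}{\left(-1,\left(6 - 2\right) - 1 \right)} = \left(24 + 2 \left(\left(6 - 2\right) - 1\right)\right)^{3} = \left(24 + 2 \left(4 - 1\right)\right)^{3} = \left(24 + 2 \cdot 3\right)^{3} = \left(24 + 6\right)^{3} = 30^{3} = 27000$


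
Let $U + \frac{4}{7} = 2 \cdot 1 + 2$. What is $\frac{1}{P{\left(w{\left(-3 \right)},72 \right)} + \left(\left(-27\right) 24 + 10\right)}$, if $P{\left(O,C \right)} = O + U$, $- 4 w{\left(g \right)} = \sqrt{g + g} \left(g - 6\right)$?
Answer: $- \frac{248752}{157862819} - \frac{882 i \sqrt{6}}{157862819} \approx -0.0015757 - 1.3686 \cdot 10^{-5} i$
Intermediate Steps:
$U = \frac{24}{7}$ ($U = - \frac{4}{7} + \left(2 \cdot 1 + 2\right) = - \frac{4}{7} + \left(2 + 2\right) = - \frac{4}{7} + 4 = \frac{24}{7} \approx 3.4286$)
$w{\left(g \right)} = - \frac{\sqrt{2} \sqrt{g} \left(-6 + g\right)}{4}$ ($w{\left(g \right)} = - \frac{\sqrt{g + g} \left(g - 6\right)}{4} = - \frac{\sqrt{2 g} \left(-6 + g\right)}{4} = - \frac{\sqrt{2} \sqrt{g} \left(-6 + g\right)}{4}$)
$P{\left(O,C \right)} = \frac{24}{7} + O$ ($P{\left(O,C \right)} = O + \frac{24}{7} = \frac{24}{7} + O$)
$\frac{1}{P{\left(w{\left(-3 \right)},72 \right)} + \left(\left(-27\right) 24 + 10\right)} = \frac{1}{\left(\frac{24}{7} + \frac{\sqrt{2} \sqrt{-3} \left(6 - -3\right)}{4}\right) + \left(\left(-27\right) 24 + 10\right)} = \frac{1}{\left(\frac{24}{7} + \frac{\sqrt{2} i \sqrt{3} \left(6 + 3\right)}{4}\right) + \left(-648 + 10\right)} = \frac{1}{\left(\frac{24}{7} + \frac{1}{4} \sqrt{2} i \sqrt{3} \cdot 9\right) - 638} = \frac{1}{\left(\frac{24}{7} + \frac{9 i \sqrt{6}}{4}\right) - 638} = \frac{1}{- \frac{4442}{7} + \frac{9 i \sqrt{6}}{4}}$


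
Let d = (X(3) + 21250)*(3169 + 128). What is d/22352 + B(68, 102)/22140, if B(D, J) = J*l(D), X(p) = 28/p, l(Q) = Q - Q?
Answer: 3186001/1016 ≈ 3135.8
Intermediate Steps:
l(Q) = 0
B(D, J) = 0 (B(D, J) = J*0 = 0)
d = 70092022 (d = (28/3 + 21250)*(3169 + 128) = (28*(⅓) + 21250)*3297 = (28/3 + 21250)*3297 = (63778/3)*3297 = 70092022)
d/22352 + B(68, 102)/22140 = 70092022/22352 + 0/22140 = 70092022*(1/22352) + 0*(1/22140) = 3186001/1016 + 0 = 3186001/1016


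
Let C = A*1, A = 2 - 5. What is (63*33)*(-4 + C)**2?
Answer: 101871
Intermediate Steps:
A = -3
C = -3 (C = -3*1 = -3)
(63*33)*(-4 + C)**2 = (63*33)*(-4 - 3)**2 = 2079*(-7)**2 = 2079*49 = 101871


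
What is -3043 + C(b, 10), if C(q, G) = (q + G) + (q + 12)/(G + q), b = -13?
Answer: -9137/3 ≈ -3045.7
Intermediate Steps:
C(q, G) = G + q + (12 + q)/(G + q) (C(q, G) = (G + q) + (12 + q)/(G + q) = G + q + (12 + q)/(G + q))
-3043 + C(b, 10) = -3043 + (12 - 13 + 10² + (-13)² + 2*10*(-13))/(10 - 13) = -3043 + (12 - 13 + 100 + 169 - 260)/(-3) = -3043 - ⅓*8 = -3043 - 8/3 = -9137/3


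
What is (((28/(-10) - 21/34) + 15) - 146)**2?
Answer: 522168201/28900 ≈ 18068.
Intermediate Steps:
(((28/(-10) - 21/34) + 15) - 146)**2 = (((28*(-1/10) - 21*1/34) + 15) - 146)**2 = (((-14/5 - 21/34) + 15) - 146)**2 = ((-581/170 + 15) - 146)**2 = (1969/170 - 146)**2 = (-22851/170)**2 = 522168201/28900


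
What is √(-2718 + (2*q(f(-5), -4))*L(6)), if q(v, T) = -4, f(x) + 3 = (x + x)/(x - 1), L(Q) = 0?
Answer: 3*I*√302 ≈ 52.134*I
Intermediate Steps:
f(x) = -3 + 2*x/(-1 + x) (f(x) = -3 + (x + x)/(x - 1) = -3 + (2*x)/(-1 + x) = -3 + 2*x/(-1 + x))
√(-2718 + (2*q(f(-5), -4))*L(6)) = √(-2718 + (2*(-4))*0) = √(-2718 - 8*0) = √(-2718 + 0) = √(-2718) = 3*I*√302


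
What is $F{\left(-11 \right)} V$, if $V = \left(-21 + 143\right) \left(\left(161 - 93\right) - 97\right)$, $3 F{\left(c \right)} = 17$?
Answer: $- \frac{60146}{3} \approx -20049.0$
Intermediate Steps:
$F{\left(c \right)} = \frac{17}{3}$ ($F{\left(c \right)} = \frac{1}{3} \cdot 17 = \frac{17}{3}$)
$V = -3538$ ($V = 122 \left(68 - 97\right) = 122 \left(-29\right) = -3538$)
$F{\left(-11 \right)} V = \frac{17}{3} \left(-3538\right) = - \frac{60146}{3}$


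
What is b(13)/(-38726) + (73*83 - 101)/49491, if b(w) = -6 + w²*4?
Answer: 163823/1589211 ≈ 0.10308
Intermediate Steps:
b(w) = -6 + 4*w²
b(13)/(-38726) + (73*83 - 101)/49491 = (-6 + 4*13²)/(-38726) + (73*83 - 101)/49491 = (-6 + 4*169)*(-1/38726) + (6059 - 101)*(1/49491) = (-6 + 676)*(-1/38726) + 5958*(1/49491) = 670*(-1/38726) + 662/5499 = -5/289 + 662/5499 = 163823/1589211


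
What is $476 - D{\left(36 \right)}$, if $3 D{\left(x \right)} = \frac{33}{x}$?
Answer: $\frac{17125}{36} \approx 475.69$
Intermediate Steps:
$D{\left(x \right)} = \frac{11}{x}$ ($D{\left(x \right)} = \frac{33 \frac{1}{x}}{3} = \frac{11}{x}$)
$476 - D{\left(36 \right)} = 476 - \frac{11}{36} = \frac{17125}{36}$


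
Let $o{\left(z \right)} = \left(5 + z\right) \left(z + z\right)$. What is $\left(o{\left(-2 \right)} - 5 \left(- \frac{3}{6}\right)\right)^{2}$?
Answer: $\frac{361}{4} \approx 90.25$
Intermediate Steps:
$o{\left(z \right)} = 2 z \left(5 + z\right)$ ($o{\left(z \right)} = \left(5 + z\right) 2 z = 2 z \left(5 + z\right)$)
$\left(o{\left(-2 \right)} - 5 \left(- \frac{3}{6}\right)\right)^{2} = \left(2 \left(-2\right) \left(5 - 2\right) - 5 \left(- \frac{3}{6}\right)\right)^{2} = \left(2 \left(-2\right) 3 - 5 \left(\left(-3\right) \frac{1}{6}\right)\right)^{2} = \left(-12 - - \frac{5}{2}\right)^{2} = \left(-12 + \frac{5}{2}\right)^{2} = \left(- \frac{19}{2}\right)^{2} = \frac{361}{4}$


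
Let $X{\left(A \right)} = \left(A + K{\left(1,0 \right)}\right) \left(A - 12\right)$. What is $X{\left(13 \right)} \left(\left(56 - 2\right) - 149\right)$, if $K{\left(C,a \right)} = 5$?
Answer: $-1710$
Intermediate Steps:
$X{\left(A \right)} = \left(-12 + A\right) \left(5 + A\right)$ ($X{\left(A \right)} = \left(A + 5\right) \left(A - 12\right) = \left(5 + A\right) \left(-12 + A\right) = \left(-12 + A\right) \left(5 + A\right)$)
$X{\left(13 \right)} \left(\left(56 - 2\right) - 149\right) = \left(-60 + 13^{2} - 91\right) \left(\left(56 - 2\right) - 149\right) = \left(-60 + 169 - 91\right) \left(\left(56 - 2\right) - 149\right) = 18 \left(54 - 149\right) = 18 \left(-95\right) = -1710$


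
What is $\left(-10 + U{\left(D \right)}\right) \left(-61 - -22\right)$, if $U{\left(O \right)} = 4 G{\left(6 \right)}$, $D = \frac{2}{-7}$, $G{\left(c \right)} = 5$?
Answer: $-390$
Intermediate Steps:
$D = - \frac{2}{7}$ ($D = 2 \left(- \frac{1}{7}\right) = - \frac{2}{7} \approx -0.28571$)
$U{\left(O \right)} = 20$ ($U{\left(O \right)} = 4 \cdot 5 = 20$)
$\left(-10 + U{\left(D \right)}\right) \left(-61 - -22\right) = \left(-10 + 20\right) \left(-61 - -22\right) = 10 \left(-61 + 22\right) = 10 \left(-39\right) = -390$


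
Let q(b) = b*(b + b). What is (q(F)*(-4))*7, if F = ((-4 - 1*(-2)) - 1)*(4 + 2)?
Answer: -18144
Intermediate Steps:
F = -18 (F = ((-4 + 2) - 1)*6 = (-2 - 1)*6 = -3*6 = -18)
q(b) = 2*b**2 (q(b) = b*(2*b) = 2*b**2)
(q(F)*(-4))*7 = ((2*(-18)**2)*(-4))*7 = ((2*324)*(-4))*7 = (648*(-4))*7 = -2592*7 = -18144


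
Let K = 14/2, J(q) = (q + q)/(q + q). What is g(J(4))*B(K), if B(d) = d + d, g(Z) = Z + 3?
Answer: 56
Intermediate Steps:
J(q) = 1 (J(q) = (2*q)/((2*q)) = (2*q)*(1/(2*q)) = 1)
K = 7 (K = 14*(1/2) = 7)
g(Z) = 3 + Z
B(d) = 2*d
g(J(4))*B(K) = (3 + 1)*(2*7) = 4*14 = 56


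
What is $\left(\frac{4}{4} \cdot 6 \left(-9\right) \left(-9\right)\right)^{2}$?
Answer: $236196$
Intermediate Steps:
$\left(\frac{4}{4} \cdot 6 \left(-9\right) \left(-9\right)\right)^{2} = \left(4 \cdot \frac{1}{4} \cdot 6 \left(-9\right) \left(-9\right)\right)^{2} = \left(1 \cdot 6 \left(-9\right) \left(-9\right)\right)^{2} = \left(6 \left(-9\right) \left(-9\right)\right)^{2} = \left(\left(-54\right) \left(-9\right)\right)^{2} = 486^{2} = 236196$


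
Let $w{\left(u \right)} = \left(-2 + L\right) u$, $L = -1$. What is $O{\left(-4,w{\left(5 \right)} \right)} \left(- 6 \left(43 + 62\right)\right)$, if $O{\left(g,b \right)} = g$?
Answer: $2520$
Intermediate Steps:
$w{\left(u \right)} = - 3 u$ ($w{\left(u \right)} = \left(-2 - 1\right) u = - 3 u$)
$O{\left(-4,w{\left(5 \right)} \right)} \left(- 6 \left(43 + 62\right)\right) = - 4 \left(- 6 \left(43 + 62\right)\right) = - 4 \left(\left(-6\right) 105\right) = \left(-4\right) \left(-630\right) = 2520$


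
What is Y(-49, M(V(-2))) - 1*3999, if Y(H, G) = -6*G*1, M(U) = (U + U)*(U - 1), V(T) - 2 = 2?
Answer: -4143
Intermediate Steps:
V(T) = 4 (V(T) = 2 + 2 = 4)
M(U) = 2*U*(-1 + U) (M(U) = (2*U)*(-1 + U) = 2*U*(-1 + U))
Y(H, G) = -6*G
Y(-49, M(V(-2))) - 1*3999 = -12*4*(-1 + 4) - 1*3999 = -12*4*3 - 3999 = -6*24 - 3999 = -144 - 3999 = -4143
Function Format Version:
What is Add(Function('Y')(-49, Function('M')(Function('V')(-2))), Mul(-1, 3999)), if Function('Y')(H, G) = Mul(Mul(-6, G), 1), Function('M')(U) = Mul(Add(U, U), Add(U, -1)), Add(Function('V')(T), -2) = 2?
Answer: -4143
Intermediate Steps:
Function('V')(T) = 4 (Function('V')(T) = Add(2, 2) = 4)
Function('M')(U) = Mul(2, U, Add(-1, U)) (Function('M')(U) = Mul(Mul(2, U), Add(-1, U)) = Mul(2, U, Add(-1, U)))
Function('Y')(H, G) = Mul(-6, G)
Add(Function('Y')(-49, Function('M')(Function('V')(-2))), Mul(-1, 3999)) = Add(Mul(-6, Mul(2, 4, Add(-1, 4))), Mul(-1, 3999)) = Add(Mul(-6, Mul(2, 4, 3)), -3999) = Add(Mul(-6, 24), -3999) = Add(-144, -3999) = -4143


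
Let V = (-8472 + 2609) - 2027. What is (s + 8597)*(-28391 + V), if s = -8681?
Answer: 3047604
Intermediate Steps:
V = -7890 (V = -5863 - 2027 = -7890)
(s + 8597)*(-28391 + V) = (-8681 + 8597)*(-28391 - 7890) = -84*(-36281) = 3047604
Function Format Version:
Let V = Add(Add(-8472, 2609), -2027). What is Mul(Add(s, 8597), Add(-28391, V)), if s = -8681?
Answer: 3047604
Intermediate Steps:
V = -7890 (V = Add(-5863, -2027) = -7890)
Mul(Add(s, 8597), Add(-28391, V)) = Mul(Add(-8681, 8597), Add(-28391, -7890)) = Mul(-84, -36281) = 3047604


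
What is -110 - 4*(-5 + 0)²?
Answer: -210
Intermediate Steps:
-110 - 4*(-5 + 0)² = -110 - 4*(-5)² = -110 - 4*25 = -110 - 100 = -210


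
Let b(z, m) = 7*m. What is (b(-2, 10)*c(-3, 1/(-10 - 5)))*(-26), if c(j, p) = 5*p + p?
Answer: 728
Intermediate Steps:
c(j, p) = 6*p
(b(-2, 10)*c(-3, 1/(-10 - 5)))*(-26) = ((7*10)*(6/(-10 - 5)))*(-26) = (70*(6/(-15)))*(-26) = (70*(6*(-1/15)))*(-26) = (70*(-⅖))*(-26) = -28*(-26) = 728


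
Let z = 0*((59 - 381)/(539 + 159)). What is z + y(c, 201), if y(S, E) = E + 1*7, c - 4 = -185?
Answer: 208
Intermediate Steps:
c = -181 (c = 4 - 185 = -181)
y(S, E) = 7 + E (y(S, E) = E + 7 = 7 + E)
z = 0 (z = 0*(-322/698) = 0*(-322*1/698) = 0*(-161/349) = 0)
z + y(c, 201) = 0 + (7 + 201) = 0 + 208 = 208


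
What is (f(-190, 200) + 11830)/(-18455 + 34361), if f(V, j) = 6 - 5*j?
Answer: 1806/2651 ≈ 0.68125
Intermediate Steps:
(f(-190, 200) + 11830)/(-18455 + 34361) = ((6 - 5*200) + 11830)/(-18455 + 34361) = ((6 - 1000) + 11830)/15906 = (-994 + 11830)*(1/15906) = 10836*(1/15906) = 1806/2651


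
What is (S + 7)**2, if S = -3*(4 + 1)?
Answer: 64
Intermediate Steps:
S = -15 (S = -3*5 = -15)
(S + 7)**2 = (-15 + 7)**2 = (-8)**2 = 64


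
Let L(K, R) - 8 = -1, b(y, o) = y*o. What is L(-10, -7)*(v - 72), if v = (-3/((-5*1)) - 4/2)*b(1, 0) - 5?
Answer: -539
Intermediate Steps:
b(y, o) = o*y
L(K, R) = 7 (L(K, R) = 8 - 1 = 7)
v = -5 (v = (-3/((-5*1)) - 4/2)*(0*1) - 5 = (-3/(-5) - 4*1/2)*0 - 5 = (-3*(-1/5) - 2)*0 - 5 = (3/5 - 2)*0 - 5 = -7/5*0 - 5 = 0 - 5 = -5)
L(-10, -7)*(v - 72) = 7*(-5 - 72) = 7*(-77) = -539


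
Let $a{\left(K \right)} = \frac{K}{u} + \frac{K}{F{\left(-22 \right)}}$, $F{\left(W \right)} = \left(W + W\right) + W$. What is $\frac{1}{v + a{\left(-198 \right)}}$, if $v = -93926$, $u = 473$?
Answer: $- \frac{43}{4038707} \approx -1.0647 \cdot 10^{-5}$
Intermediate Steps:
$F{\left(W \right)} = 3 W$ ($F{\left(W \right)} = 2 W + W = 3 W$)
$a{\left(K \right)} = - \frac{37 K}{2838}$ ($a{\left(K \right)} = \frac{K}{473} + \frac{K}{3 \left(-22\right)} = K \frac{1}{473} + \frac{K}{-66} = \frac{K}{473} + K \left(- \frac{1}{66}\right) = \frac{K}{473} - \frac{K}{66} = - \frac{37 K}{2838}$)
$\frac{1}{v + a{\left(-198 \right)}} = \frac{1}{-93926 - - \frac{111}{43}} = \frac{1}{-93926 + \frac{111}{43}} = \frac{1}{- \frac{4038707}{43}} = - \frac{43}{4038707}$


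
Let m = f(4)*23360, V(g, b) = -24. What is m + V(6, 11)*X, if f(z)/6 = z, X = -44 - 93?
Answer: 563928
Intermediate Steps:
X = -137
f(z) = 6*z
m = 560640 (m = (6*4)*23360 = 24*23360 = 560640)
m + V(6, 11)*X = 560640 - 24*(-137) = 560640 + 3288 = 563928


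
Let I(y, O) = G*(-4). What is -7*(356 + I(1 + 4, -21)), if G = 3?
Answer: -2408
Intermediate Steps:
I(y, O) = -12 (I(y, O) = 3*(-4) = -12)
-7*(356 + I(1 + 4, -21)) = -7*(356 - 12) = -7*344 = -2408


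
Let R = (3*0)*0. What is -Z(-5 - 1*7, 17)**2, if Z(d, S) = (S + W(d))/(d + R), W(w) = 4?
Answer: -49/16 ≈ -3.0625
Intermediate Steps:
R = 0 (R = 0*0 = 0)
Z(d, S) = (4 + S)/d (Z(d, S) = (S + 4)/(d + 0) = (4 + S)/d)
-Z(-5 - 1*7, 17)**2 = -((4 + 17)/(-5 - 1*7))**2 = -(21/(-5 - 7))**2 = -(21/(-12))**2 = -(-1/12*21)**2 = -(-7/4)**2 = -1*49/16 = -49/16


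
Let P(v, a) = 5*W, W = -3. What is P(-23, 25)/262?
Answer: -15/262 ≈ -0.057252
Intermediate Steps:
P(v, a) = -15 (P(v, a) = 5*(-3) = -15)
P(-23, 25)/262 = -15/262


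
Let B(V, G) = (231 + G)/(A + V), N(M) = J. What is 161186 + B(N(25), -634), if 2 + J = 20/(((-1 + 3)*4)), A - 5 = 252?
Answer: 83009984/515 ≈ 1.6118e+5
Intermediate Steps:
A = 257 (A = 5 + 252 = 257)
J = ½ (J = -2 + 20/(((-1 + 3)*4)) = -2 + 20/((2*4)) = -2 + 20/8 = -2 + 20*(⅛) = -2 + 5/2 = ½ ≈ 0.50000)
N(M) = ½
B(V, G) = (231 + G)/(257 + V)
161186 + B(N(25), -634) = 161186 + (231 - 634)/(257 + ½) = 161186 - 403/(515/2) = 161186 + (2/515)*(-403) = 161186 - 806/515 = 83009984/515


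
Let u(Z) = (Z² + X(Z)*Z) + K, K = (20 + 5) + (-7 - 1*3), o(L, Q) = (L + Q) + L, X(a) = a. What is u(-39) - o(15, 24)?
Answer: 3003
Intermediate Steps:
o(L, Q) = Q + 2*L
K = 15 (K = 25 + (-7 - 3) = 25 - 10 = 15)
u(Z) = 15 + 2*Z² (u(Z) = (Z² + Z*Z) + 15 = (Z² + Z²) + 15 = 2*Z² + 15 = 15 + 2*Z²)
u(-39) - o(15, 24) = (15 + 2*(-39)²) - (24 + 2*15) = (15 + 2*1521) - (24 + 30) = (15 + 3042) - 1*54 = 3057 - 54 = 3003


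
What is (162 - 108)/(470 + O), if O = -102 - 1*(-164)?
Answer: 27/266 ≈ 0.10150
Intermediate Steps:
O = 62 (O = -102 + 164 = 62)
(162 - 108)/(470 + O) = (162 - 108)/(470 + 62) = 54/532 = 54*(1/532) = 27/266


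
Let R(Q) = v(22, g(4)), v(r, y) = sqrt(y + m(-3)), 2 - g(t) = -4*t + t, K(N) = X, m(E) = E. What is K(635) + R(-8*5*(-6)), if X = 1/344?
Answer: 1/344 + sqrt(11) ≈ 3.3195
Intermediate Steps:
X = 1/344 ≈ 0.0029070
K(N) = 1/344
g(t) = 2 + 3*t (g(t) = 2 - (-4*t + t) = 2 - (-3)*t = 2 + 3*t)
v(r, y) = sqrt(-3 + y) (v(r, y) = sqrt(y - 3) = sqrt(-3 + y))
R(Q) = sqrt(11) (R(Q) = sqrt(-3 + (2 + 3*4)) = sqrt(-3 + (2 + 12)) = sqrt(-3 + 14) = sqrt(11))
K(635) + R(-8*5*(-6)) = 1/344 + sqrt(11)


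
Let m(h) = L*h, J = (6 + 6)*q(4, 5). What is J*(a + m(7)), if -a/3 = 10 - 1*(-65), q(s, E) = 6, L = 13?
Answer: -9648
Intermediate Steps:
a = -225 (a = -3*(10 - 1*(-65)) = -3*(10 + 65) = -3*75 = -225)
J = 72 (J = (6 + 6)*6 = 12*6 = 72)
m(h) = 13*h
J*(a + m(7)) = 72*(-225 + 13*7) = 72*(-225 + 91) = 72*(-134) = -9648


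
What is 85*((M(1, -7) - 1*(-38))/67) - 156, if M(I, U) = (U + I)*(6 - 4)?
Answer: -8242/67 ≈ -123.01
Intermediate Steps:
M(I, U) = 2*I + 2*U (M(I, U) = (I + U)*2 = 2*I + 2*U)
85*((M(1, -7) - 1*(-38))/67) - 156 = 85*(((2*1 + 2*(-7)) - 1*(-38))/67) - 156 = 85*(((2 - 14) + 38)*(1/67)) - 156 = 85*((-12 + 38)*(1/67)) - 156 = 85*(26*(1/67)) - 156 = 85*(26/67) - 156 = 2210/67 - 156 = -8242/67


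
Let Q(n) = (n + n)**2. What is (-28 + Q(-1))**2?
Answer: 576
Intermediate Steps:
Q(n) = 4*n**2 (Q(n) = (2*n)**2 = 4*n**2)
(-28 + Q(-1))**2 = (-28 + 4*(-1)**2)**2 = (-28 + 4*1)**2 = (-28 + 4)**2 = (-24)**2 = 576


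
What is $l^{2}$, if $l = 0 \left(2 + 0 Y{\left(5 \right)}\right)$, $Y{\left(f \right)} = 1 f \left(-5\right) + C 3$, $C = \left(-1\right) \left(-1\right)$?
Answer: $0$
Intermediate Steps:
$C = 1$
$Y{\left(f \right)} = 3 - 5 f$ ($Y{\left(f \right)} = 1 f \left(-5\right) + 1 \cdot 3 = f \left(-5\right) + 3 = - 5 f + 3 = 3 - 5 f$)
$l = 0$ ($l = 0 \left(2 + 0 \left(3 - 25\right)\right) = 0 \left(2 + 0 \left(-22\right)\right) = 0 \left(2 + 0\right) = 0 \cdot 2 = 0$)
$l^{2} = 0^{2} = 0$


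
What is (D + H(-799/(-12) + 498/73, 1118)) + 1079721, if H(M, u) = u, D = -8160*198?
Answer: -534841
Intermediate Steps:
D = -1615680
(D + H(-799/(-12) + 498/73, 1118)) + 1079721 = (-1615680 + 1118) + 1079721 = -1614562 + 1079721 = -534841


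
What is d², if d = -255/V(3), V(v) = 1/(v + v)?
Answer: 2340900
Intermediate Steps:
V(v) = 1/(2*v)
d = -1530 (d = -255/((½)/3) = -255/((½)*(⅓)) = -255/⅙ = -255*6 = -1530)
d² = (-1530)² = 2340900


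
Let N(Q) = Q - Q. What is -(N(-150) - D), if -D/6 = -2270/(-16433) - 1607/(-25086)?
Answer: -83353051/68706373 ≈ -1.2132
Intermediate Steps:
D = -83353051/68706373 (D = -6*(-2270/(-16433) - 1607/(-25086)) = -6*(-2270*(-1/16433) - 1607*(-1/25086)) = -6*(2270/16433 + 1607/25086) = -6*83353051/412238238 = -83353051/68706373 ≈ -1.2132)
N(Q) = 0
-(N(-150) - D) = -(0 - 1*(-83353051/68706373)) = -(0 + 83353051/68706373) = -1*83353051/68706373 = -83353051/68706373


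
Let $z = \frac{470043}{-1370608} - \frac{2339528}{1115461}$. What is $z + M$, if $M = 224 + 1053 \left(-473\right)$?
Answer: $- \frac{761138923229457207}{1528859770288} \approx -4.9785 \cdot 10^{5}$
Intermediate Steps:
$z = - \frac{3730890427847}{1528859770288}$ ($z = 470043 \left(- \frac{1}{1370608}\right) - \frac{2339528}{1115461} = - \frac{470043}{1370608} - \frac{2339528}{1115461} = - \frac{3730890427847}{1528859770288} \approx -2.4403$)
$M = -497845$ ($M = 224 - 498069 = -497845$)
$z + M = - \frac{3730890427847}{1528859770288} - 497845 = - \frac{761138923229457207}{1528859770288}$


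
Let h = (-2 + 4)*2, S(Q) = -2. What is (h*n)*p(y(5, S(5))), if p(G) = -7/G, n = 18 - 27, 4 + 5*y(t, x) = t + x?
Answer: -1260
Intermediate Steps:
y(t, x) = -4/5 + t/5 + x/5 (y(t, x) = -4/5 + (t + x)/5 = -4/5 + (t/5 + x/5) = -4/5 + t/5 + x/5)
n = -9
h = 4 (h = 2*2 = 4)
(h*n)*p(y(5, S(5))) = (4*(-9))*(-7/(-4/5 + (1/5)*5 + (1/5)*(-2))) = -(-252)/(-4/5 + 1 - 2/5) = -(-252)/(-1/5) = -(-252)*(-5) = -36*35 = -1260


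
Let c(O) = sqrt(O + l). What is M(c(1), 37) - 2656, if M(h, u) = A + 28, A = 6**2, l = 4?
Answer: -2592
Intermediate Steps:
A = 36
c(O) = sqrt(4 + O) (c(O) = sqrt(O + 4) = sqrt(4 + O))
M(h, u) = 64 (M(h, u) = 36 + 28 = 64)
M(c(1), 37) - 2656 = 64 - 2656 = -2592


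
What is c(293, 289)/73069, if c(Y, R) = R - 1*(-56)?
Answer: 345/73069 ≈ 0.0047216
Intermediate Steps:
c(Y, R) = 56 + R (c(Y, R) = R + 56 = 56 + R)
c(293, 289)/73069 = (56 + 289)/73069 = 345*(1/73069) = 345/73069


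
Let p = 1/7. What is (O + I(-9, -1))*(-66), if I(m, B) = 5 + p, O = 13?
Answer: -8382/7 ≈ -1197.4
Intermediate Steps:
p = ⅐ ≈ 0.14286
I(m, B) = 36/7 (I(m, B) = 5 + ⅐ = 36/7)
(O + I(-9, -1))*(-66) = (13 + 36/7)*(-66) = (127/7)*(-66) = -8382/7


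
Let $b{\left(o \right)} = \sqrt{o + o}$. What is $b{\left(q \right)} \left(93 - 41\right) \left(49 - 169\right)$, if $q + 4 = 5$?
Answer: $- 6240 \sqrt{2} \approx -8824.7$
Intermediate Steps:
$q = 1$ ($q = -4 + 5 = 1$)
$b{\left(o \right)} = \sqrt{2} \sqrt{o}$ ($b{\left(o \right)} = \sqrt{2 o} = \sqrt{2} \sqrt{o}$)
$b{\left(q \right)} \left(93 - 41\right) \left(49 - 169\right) = \sqrt{2} \sqrt{1} \left(93 - 41\right) \left(49 - 169\right) = \sqrt{2} \cdot 1 \cdot 52 \left(-120\right) = \sqrt{2} \left(-6240\right) = - 6240 \sqrt{2}$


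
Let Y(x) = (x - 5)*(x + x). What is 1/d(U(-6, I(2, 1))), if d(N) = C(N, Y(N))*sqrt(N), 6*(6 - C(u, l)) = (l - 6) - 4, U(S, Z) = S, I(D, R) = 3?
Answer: I*sqrt(6)/86 ≈ 0.028482*I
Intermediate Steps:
Y(x) = 2*x*(-5 + x) (Y(x) = (-5 + x)*(2*x) = 2*x*(-5 + x))
C(u, l) = 23/3 - l/6 (C(u, l) = 6 - ((l - 6) - 4)/6 = 6 - ((-6 + l) - 4)/6 = 6 - (-10 + l)/6 = 6 + (5/3 - l/6) = 23/3 - l/6)
d(N) = sqrt(N)*(23/3 - N*(-5 + N)/3) (d(N) = (23/3 - N*(-5 + N)/3)*sqrt(N) = sqrt(N)*(23/3 - N*(-5 + N)/3))
1/d(U(-6, I(2, 1))) = 1/(sqrt(-6)*(23 - 1*(-6)*(-5 - 6))/3) = 1/((I*sqrt(6))*(23 - 1*(-6)*(-11))/3) = 1/((I*sqrt(6))*(23 - 66)/3) = 1/((1/3)*(I*sqrt(6))*(-43)) = 1/(-43*I*sqrt(6)/3) = I*sqrt(6)/86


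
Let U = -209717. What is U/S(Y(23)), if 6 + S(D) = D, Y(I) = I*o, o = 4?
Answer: -209717/86 ≈ -2438.6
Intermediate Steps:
Y(I) = 4*I (Y(I) = I*4 = 4*I)
S(D) = -6 + D
U/S(Y(23)) = -209717/(-6 + 4*23) = -209717/(-6 + 92) = -209717/86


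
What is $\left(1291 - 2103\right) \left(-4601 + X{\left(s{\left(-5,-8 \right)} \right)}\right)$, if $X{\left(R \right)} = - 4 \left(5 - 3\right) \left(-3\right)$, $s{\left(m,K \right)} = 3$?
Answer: $3716524$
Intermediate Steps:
$X{\left(R \right)} = 24$ ($X{\left(R \right)} = - 4 \left(5 - 3\right) \left(-3\right) = \left(-4\right) 2 \left(-3\right) = \left(-8\right) \left(-3\right) = 24$)
$\left(1291 - 2103\right) \left(-4601 + X{\left(s{\left(-5,-8 \right)} \right)}\right) = \left(1291 - 2103\right) \left(-4601 + 24\right) = \left(-812\right) \left(-4577\right) = 3716524$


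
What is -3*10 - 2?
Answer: -32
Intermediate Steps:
-3*10 - 2 = -30 - 2 = -32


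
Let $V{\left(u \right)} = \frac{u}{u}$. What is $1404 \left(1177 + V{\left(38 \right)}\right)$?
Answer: $1653912$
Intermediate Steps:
$V{\left(u \right)} = 1$
$1404 \left(1177 + V{\left(38 \right)}\right) = 1404 \left(1177 + 1\right) = 1404 \cdot 1178 = 1653912$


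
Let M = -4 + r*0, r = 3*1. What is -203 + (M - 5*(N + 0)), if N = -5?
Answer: -182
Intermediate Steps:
r = 3
M = -4 (M = -4 + 3*0 = -4 + 0 = -4)
-203 + (M - 5*(N + 0)) = -203 + (-4 - 5*(-5 + 0)) = -203 + (-4 - 5*(-5)) = -203 + (-4 - 1*(-25)) = -203 + (-4 + 25) = -203 + 21 = -182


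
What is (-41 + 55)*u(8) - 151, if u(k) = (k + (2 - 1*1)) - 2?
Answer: -53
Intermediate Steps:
u(k) = -1 + k (u(k) = (k + (2 - 1)) - 2 = (k + 1) - 2 = (1 + k) - 2 = -1 + k)
(-41 + 55)*u(8) - 151 = (-41 + 55)*(-1 + 8) - 151 = 14*7 - 151 = 98 - 151 = -53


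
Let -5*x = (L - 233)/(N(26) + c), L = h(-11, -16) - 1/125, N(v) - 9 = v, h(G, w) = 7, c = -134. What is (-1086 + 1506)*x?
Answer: -263676/1375 ≈ -191.76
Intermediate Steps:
N(v) = 9 + v
L = 874/125 (L = 7 - 1/125 = 874/125 ≈ 6.9920)
x = -3139/6875 (x = -(874/125 - 233)/(5*((9 + 26) - 134)) = -(-28251)/(625*(35 - 134)) = -(-28251)/(625*(-99)) = -(-28251)*(-1)/(625*99) = -1/5*3139/1375 = -3139/6875 ≈ -0.45658)
(-1086 + 1506)*x = (-1086 + 1506)*(-3139/6875) = 420*(-3139/6875) = -263676/1375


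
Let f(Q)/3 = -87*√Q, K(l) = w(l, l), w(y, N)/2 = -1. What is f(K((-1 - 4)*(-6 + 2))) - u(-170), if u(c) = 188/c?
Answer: 94/85 - 261*I*√2 ≈ 1.1059 - 369.11*I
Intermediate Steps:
w(y, N) = -2 (w(y, N) = 2*(-1) = -2)
K(l) = -2
f(Q) = -261*√Q (f(Q) = 3*(-87*√Q) = -261*√Q)
f(K((-1 - 4)*(-6 + 2))) - u(-170) = -261*I*√2 - 188/(-170) = -261*I*√2 - 188*(-1)/170 = -261*I*√2 - 1*(-94/85) = -261*I*√2 + 94/85 = 94/85 - 261*I*√2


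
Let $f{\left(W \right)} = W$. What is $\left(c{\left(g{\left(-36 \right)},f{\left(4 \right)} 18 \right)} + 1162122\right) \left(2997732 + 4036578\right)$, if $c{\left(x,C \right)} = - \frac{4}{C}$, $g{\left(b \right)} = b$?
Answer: $8174726015025$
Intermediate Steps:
$\left(c{\left(g{\left(-36 \right)},f{\left(4 \right)} 18 \right)} + 1162122\right) \left(2997732 + 4036578\right) = \left(- \frac{4}{4 \cdot 18} + 1162122\right) \left(2997732 + 4036578\right) = \left(- \frac{4}{72} + 1162122\right) 7034310 = \left(\left(-4\right) \frac{1}{72} + 1162122\right) 7034310 = \left(- \frac{1}{18} + 1162122\right) 7034310 = \frac{20918195}{18} \cdot 7034310 = 8174726015025$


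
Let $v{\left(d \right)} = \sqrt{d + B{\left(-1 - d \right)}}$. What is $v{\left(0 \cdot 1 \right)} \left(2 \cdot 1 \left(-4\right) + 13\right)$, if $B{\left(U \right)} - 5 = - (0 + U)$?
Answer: $5 \sqrt{6} \approx 12.247$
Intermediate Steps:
$B{\left(U \right)} = 5 - U$ ($B{\left(U \right)} = 5 - \left(0 + U\right) = 5 - U$)
$v{\left(d \right)} = \sqrt{6 + 2 d}$ ($v{\left(d \right)} = \sqrt{d - \left(-6 - d\right)} = \sqrt{d + \left(5 + \left(1 + d\right)\right)} = \sqrt{d + \left(6 + d\right)} = \sqrt{6 + 2 d}$)
$v{\left(0 \cdot 1 \right)} \left(2 \cdot 1 \left(-4\right) + 13\right) = \sqrt{6 + 2 \cdot 0 \cdot 1} \left(2 \cdot 1 \left(-4\right) + 13\right) = \sqrt{6 + 2 \cdot 0} \left(2 \left(-4\right) + 13\right) = \sqrt{6 + 0} \left(-8 + 13\right) = \sqrt{6} \cdot 5 = 5 \sqrt{6}$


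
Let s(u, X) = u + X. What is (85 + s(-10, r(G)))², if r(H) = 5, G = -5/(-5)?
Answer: 6400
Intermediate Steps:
G = 1 (G = -5*(-⅕) = 1)
s(u, X) = X + u
(85 + s(-10, r(G)))² = (85 + (5 - 10))² = (85 - 5)² = 80² = 6400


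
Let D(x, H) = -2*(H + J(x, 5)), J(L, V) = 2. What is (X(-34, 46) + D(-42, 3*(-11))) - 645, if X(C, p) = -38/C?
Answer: -9892/17 ≈ -581.88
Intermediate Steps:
D(x, H) = -4 - 2*H (D(x, H) = -2*(H + 2) = -2*(2 + H) = -4 - 2*H)
(X(-34, 46) + D(-42, 3*(-11))) - 645 = (-38/(-34) + (-4 - 6*(-11))) - 645 = (-38*(-1/34) + (-4 - 2*(-33))) - 645 = (19/17 + (-4 + 66)) - 645 = (19/17 + 62) - 645 = 1073/17 - 645 = -9892/17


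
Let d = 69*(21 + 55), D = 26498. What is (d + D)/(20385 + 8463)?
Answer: 15871/14424 ≈ 1.1003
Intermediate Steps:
d = 5244 (d = 69*76 = 5244)
(d + D)/(20385 + 8463) = (5244 + 26498)/(20385 + 8463) = 31742/28848 = 31742*(1/28848) = 15871/14424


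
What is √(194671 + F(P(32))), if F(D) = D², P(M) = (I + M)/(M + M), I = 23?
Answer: √797375441/64 ≈ 441.22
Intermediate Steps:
P(M) = (23 + M)/(2*M) (P(M) = (23 + M)/(M + M) = (23 + M)/((2*M)) = (23 + M)*(1/(2*M)) = (23 + M)/(2*M))
√(194671 + F(P(32))) = √(194671 + ((½)*(23 + 32)/32)²) = √(194671 + ((½)*(1/32)*55)²) = √(194671 + (55/64)²) = √(194671 + 3025/4096) = √(797375441/4096) = √797375441/64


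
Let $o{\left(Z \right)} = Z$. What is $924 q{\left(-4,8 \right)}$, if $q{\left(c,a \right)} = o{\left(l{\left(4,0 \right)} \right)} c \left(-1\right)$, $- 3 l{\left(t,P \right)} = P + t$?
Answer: $-4928$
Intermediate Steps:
$l{\left(t,P \right)} = - \frac{P}{3} - \frac{t}{3}$ ($l{\left(t,P \right)} = - \frac{P + t}{3} = - \frac{P}{3} - \frac{t}{3}$)
$q{\left(c,a \right)} = \frac{4 c}{3}$ ($q{\left(c,a \right)} = \left(\left(- \frac{1}{3}\right) 0 - \frac{4}{3}\right) c \left(-1\right) = \left(0 - \frac{4}{3}\right) c \left(-1\right) = - \frac{4 c}{3} \left(-1\right) = \frac{4 c}{3}$)
$924 q{\left(-4,8 \right)} = 924 \cdot \frac{4}{3} \left(-4\right) = 924 \left(- \frac{16}{3}\right) = -4928$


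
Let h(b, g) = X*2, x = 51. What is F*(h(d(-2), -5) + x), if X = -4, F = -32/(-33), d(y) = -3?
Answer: 1376/33 ≈ 41.697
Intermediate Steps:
F = 32/33 (F = -32*(-1/33) = 32/33 ≈ 0.96970)
h(b, g) = -8 (h(b, g) = -4*2 = -8)
F*(h(d(-2), -5) + x) = 32*(-8 + 51)/33 = (32/33)*43 = 1376/33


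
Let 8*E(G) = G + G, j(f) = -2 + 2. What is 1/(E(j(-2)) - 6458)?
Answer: -1/6458 ≈ -0.00015485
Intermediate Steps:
j(f) = 0
E(G) = G/4 (E(G) = (G + G)/8 = (2*G)/8 = G/4)
1/(E(j(-2)) - 6458) = 1/((¼)*0 - 6458) = 1/(0 - 6458) = 1/(-6458) = -1/6458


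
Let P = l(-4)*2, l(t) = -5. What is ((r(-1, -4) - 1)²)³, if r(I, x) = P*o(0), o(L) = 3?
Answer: 887503681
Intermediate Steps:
P = -10 (P = -5*2 = -10)
r(I, x) = -30 (r(I, x) = -10*3 = -30)
((r(-1, -4) - 1)²)³ = ((-30 - 1)²)³ = ((-31)²)³ = 961³ = 887503681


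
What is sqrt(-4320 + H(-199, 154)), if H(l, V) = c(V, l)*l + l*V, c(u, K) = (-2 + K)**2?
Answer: I*sqrt(8074765) ≈ 2841.6*I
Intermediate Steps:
H(l, V) = V*l + l*(-2 + l)**2 (H(l, V) = (-2 + l)**2*l + l*V = l*(-2 + l)**2 + V*l = V*l + l*(-2 + l)**2)
sqrt(-4320 + H(-199, 154)) = sqrt(-4320 - 199*(154 + (-2 - 199)**2)) = sqrt(-4320 - 199*(154 + (-201)**2)) = sqrt(-4320 - 199*(154 + 40401)) = sqrt(-4320 - 199*40555) = sqrt(-4320 - 8070445) = sqrt(-8074765) = I*sqrt(8074765)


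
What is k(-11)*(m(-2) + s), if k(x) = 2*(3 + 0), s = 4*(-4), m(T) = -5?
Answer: -126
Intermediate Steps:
s = -16
k(x) = 6 (k(x) = 2*3 = 6)
k(-11)*(m(-2) + s) = 6*(-5 - 16) = 6*(-21) = -126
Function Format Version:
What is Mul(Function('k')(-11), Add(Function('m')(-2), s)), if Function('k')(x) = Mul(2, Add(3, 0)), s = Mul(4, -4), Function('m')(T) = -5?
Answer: -126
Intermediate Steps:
s = -16
Function('k')(x) = 6 (Function('k')(x) = Mul(2, 3) = 6)
Mul(Function('k')(-11), Add(Function('m')(-2), s)) = Mul(6, Add(-5, -16)) = Mul(6, -21) = -126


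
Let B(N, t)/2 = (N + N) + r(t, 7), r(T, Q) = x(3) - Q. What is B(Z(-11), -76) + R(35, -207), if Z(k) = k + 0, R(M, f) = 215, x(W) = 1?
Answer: 159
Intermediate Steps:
r(T, Q) = 1 - Q
Z(k) = k
B(N, t) = -12 + 4*N (B(N, t) = 2*((N + N) + (1 - 1*7)) = 2*(2*N + (1 - 7)) = 2*(2*N - 6) = 2*(-6 + 2*N) = -12 + 4*N)
B(Z(-11), -76) + R(35, -207) = (-12 + 4*(-11)) + 215 = (-12 - 44) + 215 = -56 + 215 = 159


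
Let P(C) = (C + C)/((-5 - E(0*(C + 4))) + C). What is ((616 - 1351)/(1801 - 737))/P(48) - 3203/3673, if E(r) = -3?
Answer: -10746461/8932736 ≈ -1.2030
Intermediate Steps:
P(C) = 2*C/(-2 + C) (P(C) = (C + C)/((-5 - 1*(-3)) + C) = (2*C)/((-5 + 3) + C) = (2*C)/(-2 + C) = 2*C/(-2 + C))
((616 - 1351)/(1801 - 737))/P(48) - 3203/3673 = ((616 - 1351)/(1801 - 737))/((2*48/(-2 + 48))) - 3203/3673 = (-735/1064)/((2*48/46)) - 3203*1/3673 = (-735*1/1064)/((2*48*(1/46))) - 3203/3673 = -105/(152*48/23) - 3203/3673 = -105/152*23/48 - 3203/3673 = -805/2432 - 3203/3673 = -10746461/8932736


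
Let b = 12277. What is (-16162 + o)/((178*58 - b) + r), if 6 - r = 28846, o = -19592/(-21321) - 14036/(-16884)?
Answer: 53865069823/102638704119 ≈ 0.52480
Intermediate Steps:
o = 5833823/3333183 (o = -19592*(-1/21321) - 14036*(-1/16884) = 19592/21321 + 3509/4221 = 5833823/3333183 ≈ 1.7502)
r = -28840 (r = 6 - 1*28846 = 6 - 28846 = -28840)
(-16162 + o)/((178*58 - b) + r) = (-16162 + 5833823/3333183)/((178*58 - 1*12277) - 28840) = -53865069823/(3333183*((10324 - 12277) - 28840)) = -53865069823/(3333183*(-1953 - 28840)) = -53865069823/3333183/(-30793) = -53865069823/3333183*(-1/30793) = 53865069823/102638704119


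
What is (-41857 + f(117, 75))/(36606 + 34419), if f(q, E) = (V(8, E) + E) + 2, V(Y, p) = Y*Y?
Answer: -41716/71025 ≈ -0.58734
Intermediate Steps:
V(Y, p) = Y²
f(q, E) = 66 + E (f(q, E) = (8² + E) + 2 = (64 + E) + 2 = 66 + E)
(-41857 + f(117, 75))/(36606 + 34419) = (-41857 + (66 + 75))/(36606 + 34419) = (-41857 + 141)/71025 = -41716*1/71025 = -41716/71025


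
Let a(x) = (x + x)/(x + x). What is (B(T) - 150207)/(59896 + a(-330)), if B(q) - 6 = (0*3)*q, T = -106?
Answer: -150201/59897 ≈ -2.5077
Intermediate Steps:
B(q) = 6 (B(q) = 6 + (0*3)*q = 6 + 0*q = 6 + 0 = 6)
a(x) = 1 (a(x) = (2*x)/((2*x)) = (2*x)*(1/(2*x)) = 1)
(B(T) - 150207)/(59896 + a(-330)) = (6 - 150207)/(59896 + 1) = -150201/59897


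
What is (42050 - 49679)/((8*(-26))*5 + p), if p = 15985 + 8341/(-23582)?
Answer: -59969026/117474883 ≈ -0.51048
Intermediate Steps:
p = 376949929/23582 (p = 15985 + 8341*(-1/23582) = 15985 - 8341/23582 = 376949929/23582 ≈ 15985.)
(42050 - 49679)/((8*(-26))*5 + p) = (42050 - 49679)/((8*(-26))*5 + 376949929/23582) = -7629/(-208*5 + 376949929/23582) = -7629/(-1040 + 376949929/23582) = -7629/352424649/23582 = -7629*23582/352424649 = -59969026/117474883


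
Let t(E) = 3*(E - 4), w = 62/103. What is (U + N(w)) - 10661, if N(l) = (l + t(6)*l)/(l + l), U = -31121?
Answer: -83557/2 ≈ -41779.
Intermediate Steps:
w = 62/103 (w = 62*(1/103) = 62/103 ≈ 0.60194)
t(E) = -12 + 3*E (t(E) = 3*(-4 + E) = -12 + 3*E)
N(l) = 7/2 (N(l) = (l + (-12 + 3*6)*l)/(l + l) = (l + (-12 + 18)*l)/((2*l)) = (l + 6*l)*(1/(2*l)) = (7*l)*(1/(2*l)) = 7/2)
(U + N(w)) - 10661 = (-31121 + 7/2) - 10661 = -62235/2 - 10661 = -83557/2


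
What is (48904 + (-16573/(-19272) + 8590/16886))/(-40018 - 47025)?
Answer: -7957563507463/14163070832328 ≈ -0.56185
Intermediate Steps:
(48904 + (-16573/(-19272) + 8590/16886))/(-40018 - 47025) = (48904 + (-16573*(-1/19272) + 8590*(1/16886)))/(-87043) = (48904 + (16573/19272 + 4295/8443))*(-1/87043) = (48904 + 222699079/162713496)*(-1/87043) = (7957563507463/162713496)*(-1/87043) = -7957563507463/14163070832328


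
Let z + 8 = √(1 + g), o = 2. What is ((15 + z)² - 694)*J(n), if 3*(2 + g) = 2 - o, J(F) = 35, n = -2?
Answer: -22610 + 490*I ≈ -22610.0 + 490.0*I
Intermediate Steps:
g = -2 (g = -2 + (2 - 1*2)/3 = -2 + (2 - 2)/3 = -2 + (⅓)*0 = -2 + 0 = -2)
z = -8 + I (z = -8 + √(1 - 2) = -8 + √(-1) = -8 + I ≈ -8.0 + 1.0*I)
((15 + z)² - 694)*J(n) = ((15 + (-8 + I))² - 694)*35 = ((7 + I)² - 694)*35 = (-694 + (7 + I)²)*35 = -24290 + 35*(7 + I)²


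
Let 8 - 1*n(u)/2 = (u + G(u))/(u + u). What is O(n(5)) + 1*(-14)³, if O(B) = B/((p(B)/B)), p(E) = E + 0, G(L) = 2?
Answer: -13647/5 ≈ -2729.4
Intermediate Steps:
p(E) = E
n(u) = 16 - (2 + u)/u (n(u) = 16 - 2*(u + 2)/(u + u) = 16 - 2*(2 + u)/(2*u) = 16 - 2*(2 + u)*1/(2*u) = 16 - (2 + u)/u)
O(B) = B (O(B) = B/((B/B)) = B/1 = B*1 = B)
O(n(5)) + 1*(-14)³ = (15 - 2/5) + 1*(-14)³ = (15 - 2*⅕) + 1*(-2744) = (15 - ⅖) - 2744 = 73/5 - 2744 = -13647/5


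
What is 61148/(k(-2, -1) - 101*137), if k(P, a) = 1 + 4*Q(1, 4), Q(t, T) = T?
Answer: -15287/3455 ≈ -4.4246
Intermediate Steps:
k(P, a) = 17 (k(P, a) = 1 + 4*4 = 1 + 16 = 17)
61148/(k(-2, -1) - 101*137) = 61148/(17 - 101*137) = 61148/(17 - 13837) = 61148/(-13820) = 61148*(-1/13820) = -15287/3455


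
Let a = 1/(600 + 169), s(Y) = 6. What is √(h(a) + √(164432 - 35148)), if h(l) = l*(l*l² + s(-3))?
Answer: √(2728539655 + 699415664642*√32321)/591361 ≈ 18.962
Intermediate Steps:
a = 1/769 ≈ 0.0013004
h(l) = l*(6 + l³) (h(l) = l*(l*l² + 6) = l*(l³ + 6) = l*(6 + l³))
√(h(a) + √(164432 - 35148)) = √((6 + (1/769)³)/769 + √(164432 - 35148)) = √((6 + 1/454756609)/769 + √129284) = √((1/769)*(2728539655/454756609) + 2*√32321) = √(2728539655/349707832321 + 2*√32321)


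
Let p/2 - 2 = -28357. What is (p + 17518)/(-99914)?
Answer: 19596/49957 ≈ 0.39226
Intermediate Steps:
p = -56710 (p = 4 + 2*(-28357) = 4 - 56714 = -56710)
(p + 17518)/(-99914) = (-56710 + 17518)/(-99914) = -39192*(-1/99914) = 19596/49957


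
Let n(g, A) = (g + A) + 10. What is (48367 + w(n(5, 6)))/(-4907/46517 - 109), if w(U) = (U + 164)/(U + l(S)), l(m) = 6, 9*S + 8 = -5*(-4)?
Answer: -30377787299/68516010 ≈ -443.37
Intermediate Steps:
S = 4/3 (S = -8/9 + (-5*(-4))/9 = -8/9 + (⅑)*20 = -8/9 + 20/9 = 4/3 ≈ 1.3333)
n(g, A) = 10 + A + g (n(g, A) = (A + g) + 10 = 10 + A + g)
w(U) = (164 + U)/(6 + U) (w(U) = (U + 164)/(U + 6) = (164 + U)/(6 + U))
(48367 + w(n(5, 6)))/(-4907/46517 - 109) = (48367 + (164 + (10 + 6 + 5))/(6 + (10 + 6 + 5)))/(-4907/46517 - 109) = (48367 + (164 + 21)/(6 + 21))/(-4907*1/46517 - 109) = (48367 + 185/27)/(-4907/46517 - 109) = (48367 + (1/27)*185)/(-5075260/46517) = (48367 + 185/27)*(-46517/5075260) = (1306094/27)*(-46517/5075260) = -30377787299/68516010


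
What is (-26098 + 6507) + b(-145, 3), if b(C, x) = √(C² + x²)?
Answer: -19591 + √21034 ≈ -19446.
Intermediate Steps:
(-26098 + 6507) + b(-145, 3) = (-26098 + 6507) + √((-145)² + 3²) = -19591 + √(21025 + 9) = -19591 + √21034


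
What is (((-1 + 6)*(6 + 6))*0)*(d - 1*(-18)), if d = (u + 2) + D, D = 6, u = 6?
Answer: 0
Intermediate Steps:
d = 14 (d = (6 + 2) + 6 = 8 + 6 = 14)
(((-1 + 6)*(6 + 6))*0)*(d - 1*(-18)) = (((-1 + 6)*(6 + 6))*0)*(14 - 1*(-18)) = ((5*12)*0)*(14 + 18) = (60*0)*32 = 0*32 = 0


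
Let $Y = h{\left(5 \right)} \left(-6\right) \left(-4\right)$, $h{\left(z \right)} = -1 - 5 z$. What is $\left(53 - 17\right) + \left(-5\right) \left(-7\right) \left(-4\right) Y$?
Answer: $87396$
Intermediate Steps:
$Y = -624$ ($Y = \left(-1 - 25\right) \left(-6\right) \left(-4\right) = \left(-26\right) \left(-6\right) \left(-4\right) = 156 \left(-4\right) = -624$)
$\left(53 - 17\right) + \left(-5\right) \left(-7\right) \left(-4\right) Y = \left(53 - 17\right) + \left(-5\right) \left(-7\right) \left(-4\right) \left(-624\right) = \left(53 - 17\right) + 35 \left(-4\right) \left(-624\right) = 36 - -87360 = 36 + 87360 = 87396$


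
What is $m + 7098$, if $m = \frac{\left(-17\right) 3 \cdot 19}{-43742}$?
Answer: $\frac{310481685}{43742} \approx 7098.0$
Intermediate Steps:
$m = \frac{969}{43742}$ ($m = \left(-51\right) 19 \left(- \frac{1}{43742}\right) = \left(-969\right) \left(- \frac{1}{43742}\right) = \frac{969}{43742} \approx 0.022153$)
$m + 7098 = \frac{969}{43742} + 7098 = \frac{310481685}{43742}$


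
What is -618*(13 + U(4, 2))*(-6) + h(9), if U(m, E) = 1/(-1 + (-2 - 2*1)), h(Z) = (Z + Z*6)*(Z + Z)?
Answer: 242982/5 ≈ 48596.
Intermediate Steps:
h(Z) = 14*Z² (h(Z) = (Z + 6*Z)*(2*Z) = (7*Z)*(2*Z) = 14*Z²)
U(m, E) = -⅕ (U(m, E) = 1/(-1 + (-2 - 2)) = 1/(-1 - 4) = 1/(-5) = -⅕)
-618*(13 + U(4, 2))*(-6) + h(9) = -618*(13 - ⅕)*(-6) + 14*9² = -39552*(-6)/5 + 14*81 = -618*(-384/5) + 1134 = 237312/5 + 1134 = 242982/5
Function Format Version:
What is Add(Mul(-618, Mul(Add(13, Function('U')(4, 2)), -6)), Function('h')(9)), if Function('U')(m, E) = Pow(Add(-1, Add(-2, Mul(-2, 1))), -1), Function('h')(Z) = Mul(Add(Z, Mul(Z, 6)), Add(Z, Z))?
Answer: Rational(242982, 5) ≈ 48596.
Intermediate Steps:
Function('h')(Z) = Mul(14, Pow(Z, 2)) (Function('h')(Z) = Mul(Add(Z, Mul(6, Z)), Mul(2, Z)) = Mul(Mul(7, Z), Mul(2, Z)) = Mul(14, Pow(Z, 2)))
Function('U')(m, E) = Rational(-1, 5) (Function('U')(m, E) = Pow(Add(-1, Add(-2, -2)), -1) = Pow(Add(-1, -4), -1) = Pow(-5, -1) = Rational(-1, 5))
Add(Mul(-618, Mul(Add(13, Function('U')(4, 2)), -6)), Function('h')(9)) = Add(Mul(-618, Mul(Add(13, Rational(-1, 5)), -6)), Mul(14, Pow(9, 2))) = Add(Mul(-618, Mul(Rational(64, 5), -6)), Mul(14, 81)) = Add(Mul(-618, Rational(-384, 5)), 1134) = Add(Rational(237312, 5), 1134) = Rational(242982, 5)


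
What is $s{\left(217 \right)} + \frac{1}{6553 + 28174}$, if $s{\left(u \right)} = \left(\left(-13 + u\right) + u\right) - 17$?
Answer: $\frac{14029709}{34727} \approx 404.0$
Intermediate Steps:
$s{\left(u \right)} = -30 + 2 u$ ($s{\left(u \right)} = \left(-13 + 2 u\right) - 17 = -30 + 2 u$)
$s{\left(217 \right)} + \frac{1}{6553 + 28174} = \left(-30 + 2 \cdot 217\right) + \frac{1}{6553 + 28174} = \left(-30 + 434\right) + \frac{1}{34727} = 404 + \frac{1}{34727} = \frac{14029709}{34727}$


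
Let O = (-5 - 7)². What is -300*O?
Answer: -43200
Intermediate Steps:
O = 144 (O = (-12)² = 144)
-300*O = -300*144 = -43200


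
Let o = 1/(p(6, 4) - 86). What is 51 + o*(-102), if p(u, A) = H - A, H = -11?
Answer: 5253/101 ≈ 52.010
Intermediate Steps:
p(u, A) = -11 - A
o = -1/101 (o = 1/((-11 - 1*4) - 86) = 1/((-11 - 4) - 86) = 1/(-15 - 86) = 1/(-101) = -1/101 ≈ -0.0099010)
51 + o*(-102) = 51 - 1/101*(-102) = 51 + 102/101 = 5253/101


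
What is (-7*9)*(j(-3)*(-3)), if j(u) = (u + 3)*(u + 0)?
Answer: 0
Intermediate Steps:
j(u) = u*(3 + u) (j(u) = (3 + u)*u = u*(3 + u))
(-7*9)*(j(-3)*(-3)) = (-7*9)*(-3*(3 - 3)*(-3)) = -63*(-3*0)*(-3) = -0*(-3) = -63*0 = 0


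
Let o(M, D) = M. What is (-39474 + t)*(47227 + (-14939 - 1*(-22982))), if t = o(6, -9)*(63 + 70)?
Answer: -2137622520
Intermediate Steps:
t = 798 (t = 6*(63 + 70) = 6*133 = 798)
(-39474 + t)*(47227 + (-14939 - 1*(-22982))) = (-39474 + 798)*(47227 + (-14939 - 1*(-22982))) = -38676*(47227 + (-14939 + 22982)) = -38676*(47227 + 8043) = -38676*55270 = -2137622520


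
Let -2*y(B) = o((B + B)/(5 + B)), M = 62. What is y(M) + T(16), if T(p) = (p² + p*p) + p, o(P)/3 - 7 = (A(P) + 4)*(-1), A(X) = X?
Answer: 70521/134 ≈ 526.28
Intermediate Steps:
o(P) = 9 - 3*P (o(P) = 21 + 3*((P + 4)*(-1)) = 21 + 3*((4 + P)*(-1)) = 21 + 3*(-4 - P) = 21 + (-12 - 3*P) = 9 - 3*P)
y(B) = -9/2 + 3*B/(5 + B) (y(B) = -(9 - 3*(B + B)/(5 + B))/2 = -(9 - 3*2*B/(5 + B))/2 = -(9 - 6*B/(5 + B))/2 = -9/2 + 3*B/(5 + B))
T(p) = p + 2*p² (T(p) = (p² + p²) + p = 2*p² + p = p + 2*p²)
y(M) + T(16) = 3*(-15 - 1*62)/(2*(5 + 62)) + 16*(1 + 2*16) = (3/2)*(-15 - 62)/67 + 16*(1 + 32) = (3/2)*(1/67)*(-77) + 16*33 = -231/134 + 528 = 70521/134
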